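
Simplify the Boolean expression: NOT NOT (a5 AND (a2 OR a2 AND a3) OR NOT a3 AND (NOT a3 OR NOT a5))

a5 AND a2 OR NOT a3

NOT NOT (a5 AND (a2 OR a2 AND a3) OR NOT a3 AND (NOT a3 OR NOT a5))
= a5 AND (a2 OR a2 AND a3) OR NOT a3 AND (NOT a3 OR NOT a5)   (double negation)
= a5 AND (a2 OR a2 AND a3) OR NOT a3   (absorption)
= a5 AND a2 OR NOT a3   (absorption)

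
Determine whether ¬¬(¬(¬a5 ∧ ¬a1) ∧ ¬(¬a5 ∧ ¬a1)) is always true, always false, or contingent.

¬¬(¬(¬a5 ∧ ¬a1) ∧ ¬(¬a5 ∧ ¬a1))
= ¬¬¬(¬a5 ∧ ¬a1)   [idempotence]
= ¬(¬a5 ∧ ¬a1)   [double negation]
= a5 ∨ a1   [De Morgan]
This depends on a1, a5, so it is not a constant.

contingent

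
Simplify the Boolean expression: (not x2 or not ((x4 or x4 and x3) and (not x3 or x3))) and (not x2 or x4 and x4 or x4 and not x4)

not x2

(not x2 or not ((x4 or x4 and x3) and (not x3 or x3))) and (not x2 or x4 and x4 or x4 and not x4)
= (not x2 or not (x4 and (not x3 or x3))) and (not x2 or x4 and x4 or x4 and not x4)   — absorption
= (not x2 or not x4) and (not x2 or x4 and x4 or x4 and not x4)   — complement / identity
= (not x2 or not x4) and (not x2 or x4)   — distribution
= not x4 and x4 or not x2   — distribution
= not x2   — complement / identity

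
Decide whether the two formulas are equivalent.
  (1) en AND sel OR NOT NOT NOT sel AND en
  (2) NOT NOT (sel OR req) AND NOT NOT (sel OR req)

E1: en AND sel OR NOT NOT NOT sel AND en
    = en AND sel OR NOT sel AND en   (double negation)
    = en   (distribution)
E2: NOT NOT (sel OR req) AND NOT NOT (sel OR req)
    = NOT NOT (sel OR req)   (idempotence)
    = sel OR req   (double negation)
These differ: at en=0, req=1, sel=0, E1 = 0 but E2 = 1.

No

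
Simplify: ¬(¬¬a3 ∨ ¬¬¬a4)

¬(¬¬a3 ∨ ¬¬¬a4)
= ¬(¬¬a3 ∨ ¬a4)   — double negation
= ¬a3 ∧ a4   — De Morgan

¬a3 ∧ a4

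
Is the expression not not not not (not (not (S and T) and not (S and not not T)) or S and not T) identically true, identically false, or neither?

neither

not not not not (not (not (S and T) and not (S and not not T)) or S and not T)
= not not not not (S and T or S and not not T or S and not T)   (De Morgan)
= not not not not (S and T or S and T or S and not T)   (double negation)
= not not (S and T or S and T or S and not T)   (double negation)
= S and T or S and T or S and not T   (double negation)
= S and T or S and not T   (idempotence)
= S   (distribution)
This depends on S, so it is not a constant.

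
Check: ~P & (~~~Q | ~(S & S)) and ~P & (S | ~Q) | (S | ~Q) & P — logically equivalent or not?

E1: ~P & (~~~Q | ~(S & S))
    = ~P & (~~~Q | ~S)   (idempotence)
    = ~P & (~Q | ~S)   (double negation)
E2: ~P & (S | ~Q) | (S | ~Q) & P
    = S | ~Q   (distribution)
These differ: at P=1, Q=0, S=1, E1 = 0 but E2 = 1.

No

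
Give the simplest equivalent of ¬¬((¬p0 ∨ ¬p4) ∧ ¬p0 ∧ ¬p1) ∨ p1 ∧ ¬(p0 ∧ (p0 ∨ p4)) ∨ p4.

¬p0 ∨ p4

¬¬((¬p0 ∨ ¬p4) ∧ ¬p0 ∧ ¬p1) ∨ p1 ∧ ¬(p0 ∧ (p0 ∨ p4)) ∨ p4
= (¬p0 ∨ ¬p4) ∧ ¬p0 ∧ ¬p1 ∨ p1 ∧ ¬(p0 ∧ (p0 ∨ p4)) ∨ p4   [double negation]
= (¬p0 ∨ ¬p4) ∧ ¬p0 ∧ ¬p1 ∨ p1 ∧ ¬p0 ∨ p4   [absorption]
= ¬p0 ∧ ¬p1 ∨ p1 ∧ ¬p0 ∨ p4   [absorption]
= ¬p0 ∨ p4   [distribution]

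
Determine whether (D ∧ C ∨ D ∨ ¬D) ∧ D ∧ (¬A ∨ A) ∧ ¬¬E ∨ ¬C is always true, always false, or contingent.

contingent

(D ∧ C ∨ D ∨ ¬D) ∧ D ∧ (¬A ∨ A) ∧ ¬¬E ∨ ¬C
= (D ∨ ¬D) ∧ D ∧ (¬A ∨ A) ∧ ¬¬E ∨ ¬C   (absorption)
= (D ∨ ¬D) ∧ D ∧ ¬¬E ∨ ¬C   (complement / identity)
= (D ∨ ¬D) ∧ D ∧ E ∨ ¬C   (double negation)
= D ∧ E ∨ ¬C   (complement / identity)
This depends on C, D, E, so it is not a constant.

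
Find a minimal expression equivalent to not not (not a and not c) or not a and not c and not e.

not not (not a and not c) or not a and not c and not e
= not a and not c or not a and not c and not e   (double negation)
= not a and not c   (absorption)

not a and not c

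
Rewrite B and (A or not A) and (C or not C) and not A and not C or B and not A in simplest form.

B and (A or not A) and (C or not C) and not A and not C or B and not A
= B and (A or not A) and not A and not C or B and not A
= B and not A and not C or B and not A
= B and not A

B and not A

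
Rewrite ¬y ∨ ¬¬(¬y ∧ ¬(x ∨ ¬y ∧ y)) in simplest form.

¬y ∨ ¬¬(¬y ∧ ¬(x ∨ ¬y ∧ y))
= ¬y ∨ ¬¬(¬y ∧ ¬x)   [complement / identity]
= ¬y ∨ ¬y ∧ ¬x   [double negation]
= ¬y   [absorption]

¬y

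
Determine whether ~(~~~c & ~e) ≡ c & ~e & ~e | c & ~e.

No

E1: ~(~~~c & ~e)
    = ~(~c & ~e)   (double negation)
    = c | e   (De Morgan)
E2: c & ~e & ~e | c & ~e
    = c & ~e   (absorption)
These differ: at c=0, e=1, E1 = 1 but E2 = 0.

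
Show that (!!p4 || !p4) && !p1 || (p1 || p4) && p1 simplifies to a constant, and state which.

true

(!!p4 || !p4) && !p1 || (p1 || p4) && p1
= (!!p4 || !p4) && !p1 || p1   (absorption)
= (p4 || !p4) && !p1 || p1   (double negation)
= !p1 || p1   (complement / identity)
= true   (complement)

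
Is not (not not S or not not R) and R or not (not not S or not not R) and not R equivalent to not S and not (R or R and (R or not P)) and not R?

Yes

E1: not (not not S or not not R) and R or not (not not S or not not R) and not R
    = not (not not S or not not R)
    = not S and not R
E2: not S and not (R or R and (R or not P)) and not R
    = not S and not (R or R) and not R
    = not S and not R and not R
    = not S and not R
Both reduce to not S and not R, so they are equivalent.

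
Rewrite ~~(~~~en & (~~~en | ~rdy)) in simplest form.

~~(~~~en & (~~~en | ~rdy))
= ~~~~~en   — absorption
= ~~~en   — double negation
= ~en   — double negation

~en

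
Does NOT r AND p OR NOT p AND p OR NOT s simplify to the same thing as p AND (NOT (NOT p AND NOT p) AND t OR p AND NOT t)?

E1: NOT r AND p OR NOT p AND p OR NOT s
    = NOT r AND p OR NOT s   [complement / identity]
E2: p AND (NOT (NOT p AND NOT p) AND t OR p AND NOT t)
    = p AND ((p OR p) AND t OR p AND NOT t)   [De Morgan]
    = p AND (p AND t OR p AND NOT t)   [idempotence]
    = p AND p   [distribution]
    = p   [idempotence]
These differ: at p=1, r=1, s=1, t=0, E1 = 0 but E2 = 1.

No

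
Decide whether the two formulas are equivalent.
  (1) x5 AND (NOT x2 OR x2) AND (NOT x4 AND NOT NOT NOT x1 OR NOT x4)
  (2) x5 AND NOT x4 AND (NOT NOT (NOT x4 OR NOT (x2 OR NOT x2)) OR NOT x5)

E1: x5 AND (NOT x2 OR x2) AND (NOT x4 AND NOT NOT NOT x1 OR NOT x4)
    = x5 AND (NOT x4 AND NOT NOT NOT x1 OR NOT x4)   (complement / identity)
    = x5 AND (NOT x4 AND NOT x1 OR NOT x4)   (double negation)
    = x5 AND NOT x4   (absorption)
E2: x5 AND NOT x4 AND (NOT NOT (NOT x4 OR NOT (x2 OR NOT x2)) OR NOT x5)
    = x5 AND NOT x4 AND (NOT (x4 AND (x2 OR NOT x2)) OR NOT x5)   (De Morgan)
    = x5 AND NOT x4 AND (NOT x4 OR NOT x5)   (complement / identity)
    = x5 AND NOT x4   (absorption)
Both reduce to x5 AND NOT x4, so they are equivalent.

Yes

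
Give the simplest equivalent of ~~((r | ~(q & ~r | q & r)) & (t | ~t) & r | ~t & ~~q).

r | ~t & q

~~((r | ~(q & ~r | q & r)) & (t | ~t) & r | ~t & ~~q)
= ~~((r | ~q) & (t | ~t) & r | ~t & ~~q)   (distribution)
= ~~((r | ~q) & r | ~t & ~~q)   (complement / identity)
= ~~((r | ~q) & r | ~t & q)   (double negation)
= ~~(r | ~t & q)   (absorption)
= r | ~t & q   (double negation)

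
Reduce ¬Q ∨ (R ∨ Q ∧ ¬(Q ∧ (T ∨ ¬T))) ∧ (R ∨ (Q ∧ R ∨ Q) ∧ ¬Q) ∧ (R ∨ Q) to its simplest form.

¬Q ∨ (R ∨ Q ∧ ¬(Q ∧ (T ∨ ¬T))) ∧ (R ∨ (Q ∧ R ∨ Q) ∧ ¬Q) ∧ (R ∨ Q)
= ¬Q ∨ (R ∨ Q ∧ ¬(Q ∧ (T ∨ ¬T))) ∧ (R ∨ Q ∧ ¬Q) ∧ (R ∨ Q)   — absorption
= ¬Q ∨ (R ∨ Q ∧ ¬Q) ∧ (R ∨ Q ∧ ¬Q) ∧ (R ∨ Q)   — complement / identity
= ¬Q ∨ (R ∨ Q ∧ ¬Q) ∧ (R ∨ Q)   — idempotence
= ¬Q ∨ R ∧ (R ∨ Q)   — complement / identity
= ¬Q ∨ R   — absorption

¬Q ∨ R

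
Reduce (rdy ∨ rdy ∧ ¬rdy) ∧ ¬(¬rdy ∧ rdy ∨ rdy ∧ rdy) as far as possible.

False

(rdy ∨ rdy ∧ ¬rdy) ∧ ¬(¬rdy ∧ rdy ∨ rdy ∧ rdy)
= (rdy ∨ rdy ∧ ¬rdy) ∧ ¬rdy   (distribution)
= rdy ∧ ¬rdy   (complement / identity)
= False   (complement)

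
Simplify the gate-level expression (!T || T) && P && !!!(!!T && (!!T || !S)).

(!T || T) && P && !!!(!!T && (!!T || !S))
= (!T || T) && P && !(!!T && (!!T || !S))   (double negation)
= (!T || T) && P && !!!T   (absorption)
= P && !!!T   (complement / identity)
= P && !T   (double negation)

P && !T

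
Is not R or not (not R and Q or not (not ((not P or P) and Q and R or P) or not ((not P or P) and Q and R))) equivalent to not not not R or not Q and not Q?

Yes

E1: not R or not (not R and Q or not (not ((not P or P) and Q and R or P) or not ((not P or P) and Q and R)))
    = not R or not (not R and Q or ((not P or P) and Q and R or P) and (not P or P) and Q and R)   [De Morgan]
    = not R or not (not R and Q or (not P or P) and Q and R)   [absorption]
    = not R or not (not R and Q or Q and R)   [complement / identity]
    = not R or not Q   [distribution]
E2: not not not R or not Q and not Q
    = not R or not Q and not Q   [double negation]
    = not R or not Q   [idempotence]
Both reduce to not R or not Q, so they are equivalent.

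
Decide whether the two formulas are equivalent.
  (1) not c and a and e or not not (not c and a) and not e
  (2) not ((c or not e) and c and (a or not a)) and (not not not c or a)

No

E1: not c and a and e or not not (not c and a) and not e
    = not c and a and e or not c and a and not e   [double negation]
    = not c and a   [distribution]
E2: not ((c or not e) and c and (a or not a)) and (not not not c or a)
    = not (c and (a or not a)) and (not not not c or a)   [absorption]
    = not c and (not not not c or a)   [complement / identity]
    = not c and (not c or a)   [double negation]
    = not c   [absorption]
These differ: at a=0, c=0, e=0, E1 = 0 but E2 = 1.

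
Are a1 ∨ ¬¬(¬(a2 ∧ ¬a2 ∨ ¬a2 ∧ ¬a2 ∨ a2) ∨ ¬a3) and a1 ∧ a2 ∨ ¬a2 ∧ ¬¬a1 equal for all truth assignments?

No

E1: a1 ∨ ¬¬(¬(a2 ∧ ¬a2 ∨ ¬a2 ∧ ¬a2 ∨ a2) ∨ ¬a3)
    = a1 ∨ ¬¬(¬(¬a2 ∨ a2) ∨ ¬a3)   — distribution
    = a1 ∨ ¬((¬a2 ∨ a2) ∧ a3)   — De Morgan
    = a1 ∨ ¬a3   — complement / identity
E2: a1 ∧ a2 ∨ ¬a2 ∧ ¬¬a1
    = a1 ∧ a2 ∨ ¬a2 ∧ a1   — double negation
    = a1   — distribution
These differ: at a1=0, a2=0, a3=0, E1 = 1 but E2 = 0.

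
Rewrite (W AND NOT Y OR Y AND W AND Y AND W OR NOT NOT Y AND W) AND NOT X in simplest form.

W AND NOT X

(W AND NOT Y OR Y AND W AND Y AND W OR NOT NOT Y AND W) AND NOT X
= (W AND NOT Y OR Y AND W AND Y AND W OR Y AND W) AND NOT X
= (W AND NOT Y OR Y AND W OR Y AND W) AND NOT X
= (W AND NOT Y OR Y AND W) AND NOT X
= W AND NOT X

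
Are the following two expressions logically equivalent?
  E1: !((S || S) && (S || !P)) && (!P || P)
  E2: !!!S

Yes

E1: !((S || S) && (S || !P)) && (!P || P)
    = !((S || S) && (S || !P))   [complement / identity]
    = !(S || S && !P)   [distribution]
    = !S   [absorption]
E2: !!!S
    = !S   [double negation]
Both reduce to !S, so they are equivalent.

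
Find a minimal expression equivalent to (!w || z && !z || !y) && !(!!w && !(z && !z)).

!w

(!w || z && !z || !y) && !(!!w && !(z && !z))
= (!w || z && !z || !y) && (!w || z && !z)   (De Morgan)
= !w || z && !z   (absorption)
= !w   (complement / identity)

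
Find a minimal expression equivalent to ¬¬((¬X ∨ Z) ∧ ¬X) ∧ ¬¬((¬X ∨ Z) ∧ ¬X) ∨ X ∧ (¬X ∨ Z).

¬X ∨ Z

¬¬((¬X ∨ Z) ∧ ¬X) ∧ ¬¬((¬X ∨ Z) ∧ ¬X) ∨ X ∧ (¬X ∨ Z)
= ¬¬((¬X ∨ Z) ∧ ¬X) ∨ X ∧ (¬X ∨ Z)
= (¬X ∨ Z) ∧ ¬X ∨ X ∧ (¬X ∨ Z)
= ¬X ∨ Z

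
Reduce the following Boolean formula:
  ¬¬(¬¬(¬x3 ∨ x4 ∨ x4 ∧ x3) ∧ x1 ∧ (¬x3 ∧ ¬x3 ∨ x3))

(¬x3 ∨ x4) ∧ x1

¬¬(¬¬(¬x3 ∨ x4 ∨ x4 ∧ x3) ∧ x1 ∧ (¬x3 ∧ ¬x3 ∨ x3))
= ¬¬(¬¬(¬x3 ∨ x4) ∧ x1 ∧ (¬x3 ∧ ¬x3 ∨ x3))
= ¬¬((¬x3 ∨ x4) ∧ x1 ∧ (¬x3 ∧ ¬x3 ∨ x3))
= (¬x3 ∨ x4) ∧ x1 ∧ (¬x3 ∧ ¬x3 ∨ x3)
= (¬x3 ∨ x4) ∧ x1 ∧ (¬x3 ∨ x3)
= (¬x3 ∨ x4) ∧ x1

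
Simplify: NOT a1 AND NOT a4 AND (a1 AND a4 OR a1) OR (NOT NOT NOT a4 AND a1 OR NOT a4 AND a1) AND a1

NOT a4 AND a1

NOT a1 AND NOT a4 AND (a1 AND a4 OR a1) OR (NOT NOT NOT a4 AND a1 OR NOT a4 AND a1) AND a1
= NOT a1 AND NOT a4 AND a1 OR (NOT NOT NOT a4 AND a1 OR NOT a4 AND a1) AND a1   [absorption]
= NOT a1 AND NOT a4 AND a1 OR (NOT a4 AND a1 OR NOT a4 AND a1) AND a1   [double negation]
= NOT a1 AND NOT a4 AND a1 OR NOT a4 AND a1 AND a1   [idempotence]
= NOT a4 AND a1   [distribution]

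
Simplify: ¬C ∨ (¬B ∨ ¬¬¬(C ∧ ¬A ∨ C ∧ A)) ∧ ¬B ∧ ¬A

¬C ∨ (¬B ∨ ¬¬¬(C ∧ ¬A ∨ C ∧ A)) ∧ ¬B ∧ ¬A
= ¬C ∨ (¬B ∨ ¬¬¬C) ∧ ¬B ∧ ¬A   (distribution)
= ¬C ∨ (¬B ∨ ¬C) ∧ ¬B ∧ ¬A   (double negation)
= ¬C ∨ ¬B ∧ ¬A   (absorption)

¬C ∨ ¬B ∧ ¬A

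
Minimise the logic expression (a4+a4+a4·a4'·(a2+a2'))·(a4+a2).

(a4+a4+a4·a4'·(a2+a2'))·(a4+a2)
= (a4+a4+a4·a4')·(a4+a2)
= (a4+a4·a4')·(a4+a2)
= a4·(a4+a2)
= a4

a4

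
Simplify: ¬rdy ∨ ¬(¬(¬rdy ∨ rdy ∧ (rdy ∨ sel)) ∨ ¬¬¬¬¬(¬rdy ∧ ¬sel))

¬rdy ∨ ¬(¬(¬rdy ∨ rdy ∧ (rdy ∨ sel)) ∨ ¬¬¬¬¬(¬rdy ∧ ¬sel))
= ¬rdy ∨ ¬(¬(¬rdy ∨ rdy ∧ (rdy ∨ sel)) ∨ ¬¬¬(¬rdy ∧ ¬sel))   [double negation]
= ¬rdy ∨ ¬(¬(¬rdy ∨ rdy ∧ (rdy ∨ sel)) ∨ ¬(¬rdy ∧ ¬sel))   [double negation]
= ¬rdy ∨ (¬rdy ∨ rdy ∧ (rdy ∨ sel)) ∧ ¬rdy ∧ ¬sel   [De Morgan]
= ¬rdy ∨ (¬rdy ∨ rdy) ∧ ¬rdy ∧ ¬sel   [absorption]
= ¬rdy ∨ ¬rdy ∧ ¬sel   [complement / identity]
= ¬rdy   [absorption]

¬rdy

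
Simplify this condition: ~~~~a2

a2

~~~~a2
= ~~a2   (double negation)
= a2   (double negation)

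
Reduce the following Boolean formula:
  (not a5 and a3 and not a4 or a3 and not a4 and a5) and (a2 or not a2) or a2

(not a5 and a3 and not a4 or a3 and not a4 and a5) and (a2 or not a2) or a2
= not a5 and a3 and not a4 or a3 and not a4 and a5 or a2   [complement / identity]
= a3 and not a4 or a2   [distribution]

a3 and not a4 or a2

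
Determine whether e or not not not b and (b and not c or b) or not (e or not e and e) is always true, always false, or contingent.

always true

e or not not not b and (b and not c or b) or not (e or not e and e)
= e or not not not b and (b and not c or b) or not e
= e or not b and (b and not c or b) or not e
= e or not b and b or not e
= e or not e
= True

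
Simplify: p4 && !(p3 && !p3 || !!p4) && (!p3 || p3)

false

p4 && !(p3 && !p3 || !!p4) && (!p3 || p3)
= p4 && !!!p4 && (!p3 || p3)   [complement / identity]
= p4 && !p4 && (!p3 || p3)   [double negation]
= p4 && !p4   [complement / identity]
= false   [complement]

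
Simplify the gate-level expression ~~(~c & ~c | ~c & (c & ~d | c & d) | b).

~c | b

~~(~c & ~c | ~c & (c & ~d | c & d) | b)
= ~c & ~c | ~c & (c & ~d | c & d) | b
= ~c & ~c | ~c & c | b
= ~c | b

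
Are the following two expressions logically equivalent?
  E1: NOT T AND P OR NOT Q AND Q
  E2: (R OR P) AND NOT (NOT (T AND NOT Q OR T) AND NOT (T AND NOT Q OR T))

E1: NOT T AND P OR NOT Q AND Q
    = NOT T AND P   (complement / identity)
E2: (R OR P) AND NOT (NOT (T AND NOT Q OR T) AND NOT (T AND NOT Q OR T))
    = (R OR P) AND NOT NOT (T AND NOT Q OR T)   (idempotence)
    = (R OR P) AND (T AND NOT Q OR T)   (double negation)
    = (R OR P) AND T   (absorption)
These differ: at P=1, Q=1, R=1, T=0, E1 = 1 but E2 = 0.

No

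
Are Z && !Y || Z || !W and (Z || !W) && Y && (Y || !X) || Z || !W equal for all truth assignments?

Yes

E1: Z && !Y || Z || !W
    = Z || !W   (absorption)
E2: (Z || !W) && Y && (Y || !X) || Z || !W
    = (Z || !W) && Y || Z || !W   (absorption)
    = Z || !W   (absorption)
Both reduce to Z || !W, so they are equivalent.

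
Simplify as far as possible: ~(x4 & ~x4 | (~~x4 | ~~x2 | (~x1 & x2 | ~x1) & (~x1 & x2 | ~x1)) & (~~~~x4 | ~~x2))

~x4 & ~x2

~(x4 & ~x4 | (~~x4 | ~~x2 | (~x1 & x2 | ~x1) & (~x1 & x2 | ~x1)) & (~~~~x4 | ~~x2))
= ~(x4 & ~x4 | (~~x4 | ~~x2 | ~x1 & x2 | ~x1) & (~~~~x4 | ~~x2))   [idempotence]
= ~(x4 & ~x4 | (~~x4 | ~~x2 | ~x1) & (~~~~x4 | ~~x2))   [absorption]
= ~(x4 & ~x4 | (~~x4 | ~~x2 | ~x1) & (~~x4 | ~~x2))   [double negation]
= ~(x4 & ~x4 | ~~x4 | ~~x2)   [absorption]
= ~(~~x4 | ~~x2)   [complement / identity]
= ~x4 & ~x2   [De Morgan]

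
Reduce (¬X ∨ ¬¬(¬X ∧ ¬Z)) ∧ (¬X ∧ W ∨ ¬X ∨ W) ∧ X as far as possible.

(¬X ∨ ¬¬(¬X ∧ ¬Z)) ∧ (¬X ∧ W ∨ ¬X ∨ W) ∧ X
= (¬X ∨ ¬X ∧ ¬Z) ∧ (¬X ∧ W ∨ ¬X ∨ W) ∧ X   — double negation
= ¬X ∧ (¬X ∧ W ∨ ¬X ∨ W) ∧ X   — absorption
= ¬X ∧ (¬X ∨ W) ∧ X   — absorption
= ¬X ∧ X   — absorption
= False   — complement

False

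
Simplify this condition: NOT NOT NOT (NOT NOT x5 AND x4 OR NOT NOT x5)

NOT x5

NOT NOT NOT (NOT NOT x5 AND x4 OR NOT NOT x5)
= NOT NOT NOT NOT NOT x5
= NOT NOT NOT x5
= NOT x5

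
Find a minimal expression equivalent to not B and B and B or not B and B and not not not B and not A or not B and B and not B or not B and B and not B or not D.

not D

not B and B and B or not B and B and not not not B and not A or not B and B and not B or not B and B and not B or not D
= not B and B and B or not B and B and not not not B and not A or not B and B and not B or not D
= not B and B and B or not B and B and not B and not A or not B and B and not B or not D
= not B and B and B or not B and B and not B or not D
= not B and B or not D
= not D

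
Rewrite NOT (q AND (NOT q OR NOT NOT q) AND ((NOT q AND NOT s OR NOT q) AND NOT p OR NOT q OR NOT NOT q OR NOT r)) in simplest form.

NOT (q AND (NOT q OR NOT NOT q) AND ((NOT q AND NOT s OR NOT q) AND NOT p OR NOT q OR NOT NOT q OR NOT r))
= NOT (q AND (NOT q OR NOT NOT q) AND (NOT q AND NOT p OR NOT q OR NOT NOT q OR NOT r))
= NOT (q AND (NOT q OR NOT NOT q) AND (NOT q OR NOT NOT q OR NOT r))
= NOT (q AND (NOT q OR NOT NOT q))
= NOT (q AND (NOT q OR q))
= NOT q

NOT q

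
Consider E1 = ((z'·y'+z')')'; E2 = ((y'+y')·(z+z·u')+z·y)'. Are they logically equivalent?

Yes

E1: ((z'·y'+z')')'
    = ((z')')'   — absorption
    = z'   — double negation
E2: ((y'+y')·(z+z·u')+z·y)'
    = ((y'+y')·z+z·y)'   — absorption
    = (y'·z+z·y)'   — idempotence
    = z'   — distribution
Both reduce to z', so they are equivalent.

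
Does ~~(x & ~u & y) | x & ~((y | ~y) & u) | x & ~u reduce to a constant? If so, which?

~~(x & ~u & y) | x & ~((y | ~y) & u) | x & ~u
= ~~(x & ~u & y) | x & ~u | x & ~u
= x & ~u & y | x & ~u | x & ~u
= x & ~u | x & ~u
= x & ~u
This depends on u, x, so it is not a constant.

no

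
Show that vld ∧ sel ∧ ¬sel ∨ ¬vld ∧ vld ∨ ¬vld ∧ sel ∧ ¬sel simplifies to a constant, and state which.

vld ∧ sel ∧ ¬sel ∨ ¬vld ∧ vld ∨ ¬vld ∧ sel ∧ ¬sel
= vld ∧ sel ∧ ¬sel ∨ ¬vld ∧ sel ∧ ¬sel   [complement / identity]
= sel ∧ ¬sel   [distribution]
= False   [complement]

False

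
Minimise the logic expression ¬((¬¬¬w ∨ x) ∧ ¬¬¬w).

¬((¬¬¬w ∨ x) ∧ ¬¬¬w)
= ¬¬¬¬w   [absorption]
= ¬¬w   [double negation]
= w   [double negation]

w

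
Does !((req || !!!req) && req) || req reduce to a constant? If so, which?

!((req || !!!req) && req) || req
= !((req || !req) && req) || req
= !req || req
= true

yes, True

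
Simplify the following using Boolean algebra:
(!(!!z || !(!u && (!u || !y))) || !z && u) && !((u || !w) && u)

(!(!!z || !(!u && (!u || !y))) || !z && u) && !((u || !w) && u)
= (!z && !u && (!u || !y) || !z && u) && !((u || !w) && u)   [De Morgan]
= (!z && !u || !z && u) && !((u || !w) && u)   [absorption]
= !z && !((u || !w) && u)   [distribution]
= !z && !u   [absorption]

!z && !u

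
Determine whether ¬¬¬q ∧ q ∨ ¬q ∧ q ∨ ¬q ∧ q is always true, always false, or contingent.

¬¬¬q ∧ q ∨ ¬q ∧ q ∨ ¬q ∧ q
= ¬¬¬q ∧ q ∨ ¬q ∧ q
= ¬¬¬q ∧ q
= ¬q ∧ q
= False

always false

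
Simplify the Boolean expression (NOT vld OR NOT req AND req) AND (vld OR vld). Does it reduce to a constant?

(NOT vld OR NOT req AND req) AND (vld OR vld)
= (NOT vld OR NOT req AND req) AND vld
= NOT vld AND vld
= FALSE

FALSE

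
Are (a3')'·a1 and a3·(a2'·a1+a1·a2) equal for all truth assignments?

E1: (a3')'·a1
    = a3·a1   — double negation
E2: a3·(a2'·a1+a1·a2)
    = a3·a1   — distribution
Both reduce to a3·a1, so they are equivalent.

Yes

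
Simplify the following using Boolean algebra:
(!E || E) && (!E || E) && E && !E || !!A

(!E || E) && (!E || E) && E && !E || !!A
= (!E || E) && E && !E || !!A   [idempotence]
= E && !E || !!A   [complement / identity]
= !!A   [complement / identity]
= A   [double negation]

A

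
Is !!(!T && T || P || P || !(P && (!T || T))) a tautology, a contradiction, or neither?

tautology

!!(!T && T || P || P || !(P && (!T || T)))
= !!(P || P || !(P && (!T || T)))   (complement / identity)
= P || P || !(P && (!T || T))   (double negation)
= P || P || !P   (complement / identity)
= P || !P   (idempotence)
= true   (complement)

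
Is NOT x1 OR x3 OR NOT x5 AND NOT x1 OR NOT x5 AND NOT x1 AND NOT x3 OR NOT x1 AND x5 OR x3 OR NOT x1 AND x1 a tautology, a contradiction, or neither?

NOT x1 OR x3 OR NOT x5 AND NOT x1 OR NOT x5 AND NOT x1 AND NOT x3 OR NOT x1 AND x5 OR x3 OR NOT x1 AND x1
= NOT x1 OR x3 OR NOT x5 AND NOT x1 OR NOT x5 AND NOT x1 AND NOT x3 OR NOT x1 AND x5 OR x3   [complement / identity]
= NOT x1 OR x3 OR NOT x5 AND NOT x1 OR NOT x1 AND x5 OR x3   [absorption]
= NOT x1 OR x3 OR NOT x1 OR x3   [distribution]
= NOT x1 OR x3   [idempotence]
This depends on x1, x3, so it is not a constant.

neither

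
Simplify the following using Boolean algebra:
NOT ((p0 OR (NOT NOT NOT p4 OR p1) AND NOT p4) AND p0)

NOT p0

NOT ((p0 OR (NOT NOT NOT p4 OR p1) AND NOT p4) AND p0)
= NOT ((p0 OR (NOT p4 OR p1) AND NOT p4) AND p0)
= NOT ((p0 OR NOT p4) AND p0)
= NOT p0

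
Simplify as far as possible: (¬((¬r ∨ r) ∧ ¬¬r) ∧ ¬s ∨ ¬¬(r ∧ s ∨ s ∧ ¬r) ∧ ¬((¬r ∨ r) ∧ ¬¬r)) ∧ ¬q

(¬((¬r ∨ r) ∧ ¬¬r) ∧ ¬s ∨ ¬¬(r ∧ s ∨ s ∧ ¬r) ∧ ¬((¬r ∨ r) ∧ ¬¬r)) ∧ ¬q
= (¬((¬r ∨ r) ∧ ¬¬r) ∧ ¬s ∨ (r ∧ s ∨ s ∧ ¬r) ∧ ¬((¬r ∨ r) ∧ ¬¬r)) ∧ ¬q   — double negation
= (¬((¬r ∨ r) ∧ ¬¬r) ∧ ¬s ∨ s ∧ ¬((¬r ∨ r) ∧ ¬¬r)) ∧ ¬q   — distribution
= (¬s ∨ s) ∧ ¬((¬r ∨ r) ∧ ¬¬r) ∧ ¬q   — distribution
= (¬s ∨ s) ∧ ¬¬¬r ∧ ¬q   — complement / identity
= ¬¬¬r ∧ ¬q   — complement / identity
= ¬r ∧ ¬q   — double negation

¬r ∧ ¬q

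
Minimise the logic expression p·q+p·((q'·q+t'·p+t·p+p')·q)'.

p

p·q+p·((q'·q+t'·p+t·p+p')·q)'
= p·q+p·((q'·q+p+p')·q)'   [distribution]
= p·q+p·((p+p')·q)'   [complement / identity]
= p·q+p·q'   [complement / identity]
= p   [distribution]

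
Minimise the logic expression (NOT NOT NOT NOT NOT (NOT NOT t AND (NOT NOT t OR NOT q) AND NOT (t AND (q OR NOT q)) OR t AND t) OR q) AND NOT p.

(NOT NOT NOT NOT NOT (NOT NOT t AND (NOT NOT t OR NOT q) AND NOT (t AND (q OR NOT q)) OR t AND t) OR q) AND NOT p
= (NOT NOT NOT NOT NOT (NOT NOT t AND NOT (t AND (q OR NOT q)) OR t AND t) OR q) AND NOT p   — absorption
= (NOT NOT NOT NOT NOT (t AND NOT (t AND (q OR NOT q)) OR t AND t) OR q) AND NOT p   — double negation
= (NOT NOT NOT NOT NOT (t AND NOT t OR t AND t) OR q) AND NOT p   — complement / identity
= (NOT NOT NOT NOT NOT t OR q) AND NOT p   — distribution
= (NOT NOT NOT t OR q) AND NOT p   — double negation
= (NOT t OR q) AND NOT p   — double negation

(NOT t OR q) AND NOT p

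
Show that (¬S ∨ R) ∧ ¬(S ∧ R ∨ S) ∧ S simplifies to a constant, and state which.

(¬S ∨ R) ∧ ¬(S ∧ R ∨ S) ∧ S
= (¬S ∨ R) ∧ ¬S ∧ S
= ¬S ∧ S
= False

False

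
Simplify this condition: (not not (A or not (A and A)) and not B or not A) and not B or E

(not not (A or not (A and A)) and not B or not A) and not B or E
= (not not (A or not A) and not B or not A) and not B or E   — idempotence
= ((A or not A) and not B or not A) and not B or E   — double negation
= (not B or not A) and not B or E   — complement / identity
= not B or E   — absorption

not B or E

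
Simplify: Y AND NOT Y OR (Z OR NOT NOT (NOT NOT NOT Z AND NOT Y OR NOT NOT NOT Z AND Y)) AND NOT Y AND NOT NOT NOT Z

Y AND NOT Y OR (Z OR NOT NOT (NOT NOT NOT Z AND NOT Y OR NOT NOT NOT Z AND Y)) AND NOT Y AND NOT NOT NOT Z
= Y AND NOT Y OR (Z OR NOT NOT NOT NOT NOT Z) AND NOT Y AND NOT NOT NOT Z
= (Z OR NOT NOT NOT NOT NOT Z) AND NOT Y AND NOT NOT NOT Z
= (Z OR NOT NOT NOT Z) AND NOT Y AND NOT NOT NOT Z
= (Z OR NOT NOT NOT Z) AND NOT Y AND NOT Z
= (Z OR NOT Z) AND NOT Y AND NOT Z
= NOT Y AND NOT Z

NOT Y AND NOT Z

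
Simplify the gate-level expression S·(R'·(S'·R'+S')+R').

S·R'

S·(R'·(S'·R'+S')+R')
= S·(R'·S'+R')   — absorption
= S·R'   — absorption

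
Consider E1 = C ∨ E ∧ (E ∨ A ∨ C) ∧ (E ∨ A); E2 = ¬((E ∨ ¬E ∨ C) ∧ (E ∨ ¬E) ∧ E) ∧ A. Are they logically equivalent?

No

E1: C ∨ E ∧ (E ∨ A ∨ C) ∧ (E ∨ A)
    = C ∨ E ∧ (E ∨ A)   (absorption)
    = C ∨ E   (absorption)
E2: ¬((E ∨ ¬E ∨ C) ∧ (E ∨ ¬E) ∧ E) ∧ A
    = ¬((E ∨ ¬E) ∧ E) ∧ A   (absorption)
    = ¬E ∧ A   (complement / identity)
These differ: at A=0, C=1, E=1, E1 = 1 but E2 = 0.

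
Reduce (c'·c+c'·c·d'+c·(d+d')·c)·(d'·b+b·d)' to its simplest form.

(c'·c+c'·c·d'+c·(d+d')·c)·(d'·b+b·d)'
= (c'·c+c'·c·d'+c·c)·(d'·b+b·d)'   [complement / identity]
= (c'·c+c'·c·d'+c·c)·b'   [distribution]
= (c'·c+c·c)·b'   [absorption]
= c·b'   [distribution]

c·b'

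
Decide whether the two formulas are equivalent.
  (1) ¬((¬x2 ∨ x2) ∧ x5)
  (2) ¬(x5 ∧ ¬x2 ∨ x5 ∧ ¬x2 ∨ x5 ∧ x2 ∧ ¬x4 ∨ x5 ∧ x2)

Yes

E1: ¬((¬x2 ∨ x2) ∧ x5)
    = ¬x5
E2: ¬(x5 ∧ ¬x2 ∨ x5 ∧ ¬x2 ∨ x5 ∧ x2 ∧ ¬x4 ∨ x5 ∧ x2)
    = ¬(x5 ∧ ¬x2 ∨ x5 ∧ ¬x2 ∨ x5 ∧ x2)
    = ¬(x5 ∧ ¬x2 ∨ x5 ∧ x2)
    = ¬x5
Both reduce to ¬x5, so they are equivalent.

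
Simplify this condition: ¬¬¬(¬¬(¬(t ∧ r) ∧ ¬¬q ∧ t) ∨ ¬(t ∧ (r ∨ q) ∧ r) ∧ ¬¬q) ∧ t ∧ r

t ∧ r

¬¬¬(¬¬(¬(t ∧ r) ∧ ¬¬q ∧ t) ∨ ¬(t ∧ (r ∨ q) ∧ r) ∧ ¬¬q) ∧ t ∧ r
= ¬(¬¬(¬(t ∧ r) ∧ ¬¬q ∧ t) ∨ ¬(t ∧ (r ∨ q) ∧ r) ∧ ¬¬q) ∧ t ∧ r
= ¬(¬¬(¬(t ∧ r) ∧ ¬¬q ∧ t) ∨ ¬(t ∧ r) ∧ ¬¬q) ∧ t ∧ r
= ¬(¬(t ∧ r) ∧ ¬¬q ∧ t ∨ ¬(t ∧ r) ∧ ¬¬q) ∧ t ∧ r
= ¬(¬(t ∧ r) ∧ ¬¬q) ∧ t ∧ r
= (t ∧ r ∨ ¬q) ∧ t ∧ r
= t ∧ r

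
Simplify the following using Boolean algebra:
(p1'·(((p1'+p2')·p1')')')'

(p1'·(((p1'+p2')·p1')')')'
= (p1'·(p1'+p2')·p1')'   — double negation
= (p1'·p1')'   — absorption
= (p1')'   — idempotence
= p1   — double negation

p1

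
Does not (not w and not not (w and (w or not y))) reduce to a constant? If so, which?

yes, True

not (not w and not not (w and (w or not y)))
= not (not w and not not w)   — absorption
= w or not w   — De Morgan
= True   — complement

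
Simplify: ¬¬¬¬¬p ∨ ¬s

¬¬¬¬¬p ∨ ¬s
= ¬¬¬p ∨ ¬s   — double negation
= ¬p ∨ ¬s   — double negation

¬p ∨ ¬s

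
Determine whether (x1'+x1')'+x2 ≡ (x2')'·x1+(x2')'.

No

E1: (x1'+x1')'+x2
    = x1·x1+x2   (De Morgan)
    = x1+x2   (idempotence)
E2: (x2')'·x1+(x2')'
    = (x2')'   (absorption)
    = x2   (double negation)
These differ: at x1=1, x2=0, E1 = 1 but E2 = 0.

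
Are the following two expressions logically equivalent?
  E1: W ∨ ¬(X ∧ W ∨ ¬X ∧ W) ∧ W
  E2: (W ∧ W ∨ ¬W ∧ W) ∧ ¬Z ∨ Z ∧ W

E1: W ∨ ¬(X ∧ W ∨ ¬X ∧ W) ∧ W
    = W ∨ ¬W ∧ W
    = W
E2: (W ∧ W ∨ ¬W ∧ W) ∧ ¬Z ∨ Z ∧ W
    = W ∧ ¬Z ∨ Z ∧ W
    = W
Both reduce to W, so they are equivalent.

Yes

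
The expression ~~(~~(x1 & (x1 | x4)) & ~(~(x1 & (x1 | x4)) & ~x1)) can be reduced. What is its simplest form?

x1

~~(~~(x1 & (x1 | x4)) & ~(~(x1 & (x1 | x4)) & ~x1))
= ~(~(x1 & (x1 | x4)) | ~(x1 & (x1 | x4)) & ~x1)   [De Morgan]
= ~~(x1 & (x1 | x4))   [absorption]
= ~~x1   [absorption]
= x1   [double negation]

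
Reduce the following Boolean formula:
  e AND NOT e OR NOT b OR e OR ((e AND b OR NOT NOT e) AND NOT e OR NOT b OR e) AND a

NOT b OR e

e AND NOT e OR NOT b OR e OR ((e AND b OR NOT NOT e) AND NOT e OR NOT b OR e) AND a
= e AND NOT e OR NOT b OR e OR ((e AND b OR e) AND NOT e OR NOT b OR e) AND a   [double negation]
= e AND NOT e OR NOT b OR e OR (e AND NOT e OR NOT b OR e) AND a   [absorption]
= e AND NOT e OR NOT b OR e   [absorption]
= NOT b OR e   [complement / identity]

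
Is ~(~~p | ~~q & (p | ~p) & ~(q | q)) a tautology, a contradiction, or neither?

neither

~(~~p | ~~q & (p | ~p) & ~(q | q))
= ~(~~p | ~~q & ~(q | q))   (complement / identity)
= ~(~~p | ~~q & ~q)   (idempotence)
= ~(~~p | q & ~q)   (double negation)
= ~~~p   (complement / identity)
= ~p   (double negation)
This depends on p, so it is not a constant.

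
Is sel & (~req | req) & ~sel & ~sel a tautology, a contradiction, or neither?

contradiction

sel & (~req | req) & ~sel & ~sel
= sel & ~sel & ~sel
= sel & ~sel
= 0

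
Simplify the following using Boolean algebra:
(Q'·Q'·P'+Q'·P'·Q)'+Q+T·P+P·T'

Q+P

(Q'·Q'·P'+Q'·P'·Q)'+Q+T·P+P·T'
= (Q'·Q'·P'+Q'·P'·Q)'+Q+P   [distribution]
= (Q'·P')'+Q+P   [distribution]
= Q+P+Q+P   [De Morgan]
= Q+P   [idempotence]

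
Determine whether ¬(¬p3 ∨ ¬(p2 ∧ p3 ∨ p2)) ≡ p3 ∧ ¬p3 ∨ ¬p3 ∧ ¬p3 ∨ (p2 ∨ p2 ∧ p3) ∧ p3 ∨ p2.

No

E1: ¬(¬p3 ∨ ¬(p2 ∧ p3 ∨ p2))
    = ¬(¬p3 ∨ ¬p2)   [absorption]
    = p3 ∧ p2   [De Morgan]
E2: p3 ∧ ¬p3 ∨ ¬p3 ∧ ¬p3 ∨ (p2 ∨ p2 ∧ p3) ∧ p3 ∨ p2
    = ¬p3 ∨ (p2 ∨ p2 ∧ p3) ∧ p3 ∨ p2   [distribution]
    = ¬p3 ∨ p2 ∧ p3 ∨ p2   [absorption]
    = ¬p3 ∨ p2   [absorption]
These differ: at p2=0, p3=0, E1 = 0 but E2 = 1.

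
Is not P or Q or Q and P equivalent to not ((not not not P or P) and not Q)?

No

E1: not P or Q or Q and P
    = not P or Q   [absorption]
E2: not ((not not not P or P) and not Q)
    = not ((not P or P) and not Q)   [double negation]
    = not not Q   [complement / identity]
    = Q   [double negation]
These differ: at P=0, Q=0, E1 = 1 but E2 = 0.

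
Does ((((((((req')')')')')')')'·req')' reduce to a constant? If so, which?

((((((((req')')')')')')')'·req')'
= ((((((req')')')')')')'+req   — De Morgan
= ((((req')')')')'+req   — double negation
= ((req')')'+req   — double negation
= req'+req   — double negation
= 1   — complement

yes, True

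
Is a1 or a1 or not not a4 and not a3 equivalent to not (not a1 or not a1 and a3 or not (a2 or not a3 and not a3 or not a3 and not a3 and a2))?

No

E1: a1 or a1 or not not a4 and not a3
    = a1 or a1 or a4 and not a3
    = a1 or a4 and not a3
E2: not (not a1 or not a1 and a3 or not (a2 or not a3 and not a3 or not a3 and not a3 and a2))
    = not (not a1 or not (a2 or not a3 and not a3 or not a3 and not a3 and a2))
    = not (not a1 or not (a2 or not a3 and not a3))
    = not (not a1 or not (a2 or not a3))
    = a1 and (a2 or not a3)
These differ: at a1=0, a2=0, a3=0, a4=1, E1 = 1 but E2 = 0.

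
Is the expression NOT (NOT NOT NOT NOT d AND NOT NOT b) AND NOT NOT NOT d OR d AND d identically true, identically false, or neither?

NOT (NOT NOT NOT NOT d AND NOT NOT b) AND NOT NOT NOT d OR d AND d
= (NOT NOT NOT d OR NOT b) AND NOT NOT NOT d OR d AND d   (De Morgan)
= NOT NOT NOT d OR d AND d   (absorption)
= NOT d OR d AND d   (double negation)
= NOT d OR d   (idempotence)
= TRUE   (complement)

identically true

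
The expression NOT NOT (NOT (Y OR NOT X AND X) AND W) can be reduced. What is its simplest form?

NOT Y AND W

NOT NOT (NOT (Y OR NOT X AND X) AND W)
= NOT NOT (NOT Y AND W)   (complement / identity)
= NOT Y AND W   (double negation)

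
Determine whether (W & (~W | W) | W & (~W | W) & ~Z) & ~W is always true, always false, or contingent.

(W & (~W | W) | W & (~W | W) & ~Z) & ~W
= W & (~W | W) & ~W   (absorption)
= W & ~W   (complement / identity)
= 0   (complement)

always false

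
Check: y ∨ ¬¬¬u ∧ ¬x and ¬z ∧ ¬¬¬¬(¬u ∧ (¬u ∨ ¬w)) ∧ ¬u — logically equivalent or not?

No

E1: y ∨ ¬¬¬u ∧ ¬x
    = y ∨ ¬u ∧ ¬x   [double negation]
E2: ¬z ∧ ¬¬¬¬(¬u ∧ (¬u ∨ ¬w)) ∧ ¬u
    = ¬z ∧ ¬¬¬¬¬u ∧ ¬u   [absorption]
    = ¬z ∧ ¬¬¬u ∧ ¬u   [double negation]
    = ¬z ∧ ¬u ∧ ¬u   [double negation]
    = ¬z ∧ ¬u   [idempotence]
These differ: at u=0, w=0, x=0, y=1, z=1, E1 = 1 but E2 = 0.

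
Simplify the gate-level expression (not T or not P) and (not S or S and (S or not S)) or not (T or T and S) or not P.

not T or not P

(not T or not P) and (not S or S and (S or not S)) or not (T or T and S) or not P
= (not T or not P) and (not S or S and (S or not S)) or not T or not P
= (not T or not P) and (not S or S) or not T or not P
= not T or not P or not T or not P
= not T or not P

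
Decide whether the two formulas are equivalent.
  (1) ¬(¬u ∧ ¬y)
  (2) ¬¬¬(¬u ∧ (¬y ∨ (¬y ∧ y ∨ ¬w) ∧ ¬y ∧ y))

Yes

E1: ¬(¬u ∧ ¬y)
    = u ∨ y   — De Morgan
E2: ¬¬¬(¬u ∧ (¬y ∨ (¬y ∧ y ∨ ¬w) ∧ ¬y ∧ y))
    = ¬¬¬(¬u ∧ (¬y ∨ ¬y ∧ y))   — absorption
    = ¬¬¬(¬u ∧ ¬y)   — complement / identity
    = ¬(¬u ∧ ¬y)   — double negation
    = u ∨ y   — De Morgan
Both reduce to u ∨ y, so they are equivalent.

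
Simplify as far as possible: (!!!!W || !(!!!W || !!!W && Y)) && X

(!!!!W || !(!!!W || !!!W && Y)) && X
= (!!!!W || !!!!W) && X
= !!!!W && X
= !!W && X
= W && X

W && X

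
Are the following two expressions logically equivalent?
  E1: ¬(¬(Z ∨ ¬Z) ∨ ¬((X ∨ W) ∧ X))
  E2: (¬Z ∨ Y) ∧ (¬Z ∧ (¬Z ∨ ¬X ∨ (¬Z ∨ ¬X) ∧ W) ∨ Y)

No

E1: ¬(¬(Z ∨ ¬Z) ∨ ¬((X ∨ W) ∧ X))
    = (Z ∨ ¬Z) ∧ (X ∨ W) ∧ X   — De Morgan
    = (Z ∨ ¬Z) ∧ X   — absorption
    = X   — complement / identity
E2: (¬Z ∨ Y) ∧ (¬Z ∧ (¬Z ∨ ¬X ∨ (¬Z ∨ ¬X) ∧ W) ∨ Y)
    = (¬Z ∨ Y) ∧ (¬Z ∧ (¬Z ∨ ¬X) ∨ Y)   — absorption
    = (¬Z ∨ Y) ∧ (¬Z ∨ Y)   — absorption
    = ¬Z ∨ Y   — idempotence
These differ: at W=0, X=0, Y=1, Z=1, E1 = 0 but E2 = 1.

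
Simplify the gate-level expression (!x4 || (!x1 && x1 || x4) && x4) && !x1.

(!x4 || (!x1 && x1 || x4) && x4) && !x1
= (!x4 || x4 && x4) && !x1
= (!x4 || x4) && !x1
= !x1

!x1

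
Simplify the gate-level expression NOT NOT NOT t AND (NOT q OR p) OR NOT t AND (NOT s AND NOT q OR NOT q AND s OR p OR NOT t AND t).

NOT t AND (NOT q OR p)

NOT NOT NOT t AND (NOT q OR p) OR NOT t AND (NOT s AND NOT q OR NOT q AND s OR p OR NOT t AND t)
= NOT NOT NOT t AND (NOT q OR p) OR NOT t AND (NOT s AND NOT q OR NOT q AND s OR p)   — complement / identity
= NOT t AND (NOT q OR p) OR NOT t AND (NOT s AND NOT q OR NOT q AND s OR p)   — double negation
= NOT t AND (NOT q OR p) OR NOT t AND (NOT q OR p)   — distribution
= NOT t AND (NOT q OR p)   — idempotence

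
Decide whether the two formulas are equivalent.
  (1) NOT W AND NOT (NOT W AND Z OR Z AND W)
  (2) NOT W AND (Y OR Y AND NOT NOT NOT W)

No

E1: NOT W AND NOT (NOT W AND Z OR Z AND W)
    = NOT W AND NOT Z
E2: NOT W AND (Y OR Y AND NOT NOT NOT W)
    = NOT W AND (Y OR Y AND NOT W)
    = NOT W AND Y
These differ: at W=0, Y=0, Z=0, E1 = 1 but E2 = 0.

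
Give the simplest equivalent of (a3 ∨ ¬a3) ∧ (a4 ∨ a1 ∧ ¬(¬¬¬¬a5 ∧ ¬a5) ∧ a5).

(a3 ∨ ¬a3) ∧ (a4 ∨ a1 ∧ ¬(¬¬¬¬a5 ∧ ¬a5) ∧ a5)
= (a3 ∨ ¬a3) ∧ (a4 ∨ a1 ∧ (¬¬¬a5 ∨ a5) ∧ a5)   [De Morgan]
= a4 ∨ a1 ∧ (¬¬¬a5 ∨ a5) ∧ a5   [complement / identity]
= a4 ∨ a1 ∧ (¬a5 ∨ a5) ∧ a5   [double negation]
= a4 ∨ a1 ∧ a5   [complement / identity]

a4 ∨ a1 ∧ a5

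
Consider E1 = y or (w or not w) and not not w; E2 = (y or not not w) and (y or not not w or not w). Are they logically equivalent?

Yes

E1: y or (w or not w) and not not w
    = y or not not w
    = y or w
E2: (y or not not w) and (y or not not w or not w)
    = y or not not w
    = y or w
Both reduce to y or w, so they are equivalent.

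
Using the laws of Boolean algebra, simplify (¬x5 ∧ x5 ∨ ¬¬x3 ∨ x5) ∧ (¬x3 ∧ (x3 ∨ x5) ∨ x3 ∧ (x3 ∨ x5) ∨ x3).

x3 ∨ x5

(¬x5 ∧ x5 ∨ ¬¬x3 ∨ x5) ∧ (¬x3 ∧ (x3 ∨ x5) ∨ x3 ∧ (x3 ∨ x5) ∨ x3)
= (¬x5 ∧ x5 ∨ ¬¬x3 ∨ x5) ∧ (x3 ∨ x5 ∨ x3)   — distribution
= (¬x5 ∧ x5 ∨ x3 ∨ x5) ∧ (x3 ∨ x5 ∨ x3)   — double negation
= (x3 ∨ x5) ∧ (x3 ∨ x5 ∨ x3)   — complement / identity
= x3 ∨ x5   — absorption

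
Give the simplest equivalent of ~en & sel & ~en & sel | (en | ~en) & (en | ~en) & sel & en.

~en & sel & ~en & sel | (en | ~en) & (en | ~en) & sel & en
= ~en & sel & ~en & sel | (en | ~en) & sel & en   [idempotence]
= ~en & sel & ~en & sel | sel & en   [complement / identity]
= ~en & sel | sel & en   [idempotence]
= sel   [distribution]

sel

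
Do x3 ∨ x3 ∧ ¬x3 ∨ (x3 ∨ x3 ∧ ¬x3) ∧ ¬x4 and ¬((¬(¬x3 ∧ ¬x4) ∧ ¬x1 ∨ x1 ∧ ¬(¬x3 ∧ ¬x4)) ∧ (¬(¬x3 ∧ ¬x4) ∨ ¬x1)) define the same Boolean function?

E1: x3 ∨ x3 ∧ ¬x3 ∨ (x3 ∨ x3 ∧ ¬x3) ∧ ¬x4
    = x3 ∨ x3 ∧ ¬x3
    = x3
E2: ¬((¬(¬x3 ∧ ¬x4) ∧ ¬x1 ∨ x1 ∧ ¬(¬x3 ∧ ¬x4)) ∧ (¬(¬x3 ∧ ¬x4) ∨ ¬x1))
    = ¬(¬(¬x3 ∧ ¬x4) ∧ (¬(¬x3 ∧ ¬x4) ∨ ¬x1))
    = ¬¬(¬x3 ∧ ¬x4)
    = ¬x3 ∧ ¬x4
These differ: at x1=0, x3=1, x4=0, E1 = 1 but E2 = 0.

No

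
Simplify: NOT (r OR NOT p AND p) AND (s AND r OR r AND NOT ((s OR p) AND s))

FALSE

NOT (r OR NOT p AND p) AND (s AND r OR r AND NOT ((s OR p) AND s))
= NOT (r OR NOT p AND p) AND (s AND r OR r AND NOT s)   (absorption)
= NOT (r OR NOT p AND p) AND r   (distribution)
= NOT r AND r   (complement / identity)
= FALSE   (complement)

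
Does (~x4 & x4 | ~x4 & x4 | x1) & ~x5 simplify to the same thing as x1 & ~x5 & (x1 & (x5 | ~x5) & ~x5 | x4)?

E1: (~x4 & x4 | ~x4 & x4 | x1) & ~x5
    = (~x4 & x4 | x1) & ~x5   [idempotence]
    = x1 & ~x5   [complement / identity]
E2: x1 & ~x5 & (x1 & (x5 | ~x5) & ~x5 | x4)
    = x1 & ~x5 & (x1 & ~x5 | x4)   [complement / identity]
    = x1 & ~x5   [absorption]
Both reduce to x1 & ~x5, so they are equivalent.

Yes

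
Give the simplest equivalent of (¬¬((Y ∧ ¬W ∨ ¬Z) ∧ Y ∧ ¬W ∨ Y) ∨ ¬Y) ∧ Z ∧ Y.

Z ∧ Y

(¬¬((Y ∧ ¬W ∨ ¬Z) ∧ Y ∧ ¬W ∨ Y) ∨ ¬Y) ∧ Z ∧ Y
= (¬¬(Y ∧ ¬W ∨ Y) ∨ ¬Y) ∧ Z ∧ Y   (absorption)
= (Y ∧ ¬W ∨ Y ∨ ¬Y) ∧ Z ∧ Y   (double negation)
= (Y ∨ ¬Y) ∧ Z ∧ Y   (absorption)
= Z ∧ Y   (complement / identity)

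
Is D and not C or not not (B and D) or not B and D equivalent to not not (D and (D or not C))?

E1: D and not C or not not (B and D) or not B and D
    = D and not C or B and D or not B and D
    = D and not C or D
    = D
E2: not not (D and (D or not C))
    = not not D
    = D
Both reduce to D, so they are equivalent.

Yes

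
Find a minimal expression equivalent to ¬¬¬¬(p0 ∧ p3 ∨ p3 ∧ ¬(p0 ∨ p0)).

¬¬¬¬(p0 ∧ p3 ∨ p3 ∧ ¬(p0 ∨ p0))
= ¬¬¬¬(p0 ∧ p3 ∨ p3 ∧ ¬p0)   (idempotence)
= ¬¬(p0 ∧ p3 ∨ p3 ∧ ¬p0)   (double negation)
= ¬¬p3   (distribution)
= p3   (double negation)

p3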